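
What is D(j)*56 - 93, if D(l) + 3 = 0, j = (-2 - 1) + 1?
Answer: -261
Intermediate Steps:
j = -2 (j = -3 + 1 = -2)
D(l) = -3 (D(l) = -3 + 0 = -3)
D(j)*56 - 93 = -3*56 - 93 = -168 - 93 = -261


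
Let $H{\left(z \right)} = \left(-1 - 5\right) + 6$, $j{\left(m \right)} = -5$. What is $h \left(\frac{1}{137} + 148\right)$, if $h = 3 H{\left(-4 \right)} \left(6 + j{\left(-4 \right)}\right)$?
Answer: $0$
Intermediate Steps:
$H{\left(z \right)} = 0$ ($H{\left(z \right)} = -6 + 6 = 0$)
$h = 0$ ($h = 3 \cdot 0 \left(6 - 5\right) = 3 \cdot 0 \cdot 1 = 3 \cdot 0 = 0$)
$h \left(\frac{1}{137} + 148\right) = 0 \left(\frac{1}{137} + 148\right) = 0 \cdot \frac{20277}{137} = 0$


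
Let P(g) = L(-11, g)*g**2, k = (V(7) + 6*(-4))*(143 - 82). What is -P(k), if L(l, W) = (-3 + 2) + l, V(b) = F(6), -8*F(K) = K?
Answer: 109408563/4 ≈ 2.7352e+7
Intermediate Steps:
F(K) = -K/8
V(b) = -3/4 (V(b) = -1/8*6 = -3/4)
L(l, W) = -1 + l
k = -6039/4 (k = (-3/4 + 6*(-4))*(143 - 82) = (-3/4 - 24)*61 = -99/4*61 = -6039/4 ≈ -1509.8)
P(g) = -12*g**2 (P(g) = (-1 - 11)*g**2 = -12*g**2)
-P(k) = -(-12)*(-6039/4)**2 = -(-12)*36469521/16 = -1*(-109408563/4) = 109408563/4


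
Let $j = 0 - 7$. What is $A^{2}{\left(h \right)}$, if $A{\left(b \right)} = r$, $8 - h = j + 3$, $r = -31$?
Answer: $961$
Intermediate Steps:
$j = -7$ ($j = 0 - 7 = -7$)
$h = 12$ ($h = 8 - \left(-7 + 3\right) = 8 - -4 = 8 + 4 = 12$)
$A{\left(b \right)} = -31$
$A^{2}{\left(h \right)} = \left(-31\right)^{2} = 961$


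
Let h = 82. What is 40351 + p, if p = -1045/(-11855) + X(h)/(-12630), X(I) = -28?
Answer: 604171428644/14972865 ≈ 40351.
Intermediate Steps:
p = 1353029/14972865 (p = -1045/(-11855) - 28/(-12630) = -1045*(-1/11855) - 28*(-1/12630) = 209/2371 + 14/6315 = 1353029/14972865 ≈ 0.090365)
40351 + p = 40351 + 1353029/14972865 = 604171428644/14972865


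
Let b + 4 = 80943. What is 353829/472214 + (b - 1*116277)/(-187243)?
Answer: 82939101779/88418766002 ≈ 0.93803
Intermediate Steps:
b = 80939 (b = -4 + 80943 = 80939)
353829/472214 + (b - 1*116277)/(-187243) = 353829/472214 + (80939 - 1*116277)/(-187243) = 353829*(1/472214) + (80939 - 116277)*(-1/187243) = 353829/472214 - 35338*(-1/187243) = 353829/472214 + 35338/187243 = 82939101779/88418766002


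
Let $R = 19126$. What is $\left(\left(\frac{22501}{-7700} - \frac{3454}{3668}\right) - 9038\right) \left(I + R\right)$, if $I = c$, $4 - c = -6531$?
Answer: $- \frac{33434553012363}{144100} \approx -2.3202 \cdot 10^{8}$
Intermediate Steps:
$c = 6535$ ($c = 4 - -6531 = 4 + 6531 = 6535$)
$I = 6535$
$\left(\left(\frac{22501}{-7700} - \frac{3454}{3668}\right) - 9038\right) \left(I + R\right) = \left(\left(\frac{22501}{-7700} - \frac{3454}{3668}\right) - 9038\right) \left(6535 + 19126\right) = \left(\left(22501 \left(- \frac{1}{7700}\right) - \frac{1727}{1834}\right) - 9038\right) 25661 = \left(\left(- \frac{22501}{7700} - \frac{1727}{1834}\right) - 9038\right) 25661 = \left(- \frac{556783}{144100} - 9038\right) 25661 = \left(- \frac{1302932583}{144100}\right) 25661 = - \frac{33434553012363}{144100}$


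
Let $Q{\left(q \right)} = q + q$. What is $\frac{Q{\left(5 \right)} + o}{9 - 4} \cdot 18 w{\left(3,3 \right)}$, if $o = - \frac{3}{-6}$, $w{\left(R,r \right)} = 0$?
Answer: $0$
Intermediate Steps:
$Q{\left(q \right)} = 2 q$
$o = \frac{1}{2}$ ($o = \left(-3\right) \left(- \frac{1}{6}\right) = \frac{1}{2} \approx 0.5$)
$\frac{Q{\left(5 \right)} + o}{9 - 4} \cdot 18 w{\left(3,3 \right)} = \frac{2 \cdot 5 + \frac{1}{2}}{9 - 4} \cdot 18 \cdot 0 = \frac{10 + \frac{1}{2}}{5} \cdot 18 \cdot 0 = \frac{21}{2} \cdot \frac{1}{5} \cdot 18 \cdot 0 = \frac{21}{10} \cdot 18 \cdot 0 = \frac{189}{5} \cdot 0 = 0$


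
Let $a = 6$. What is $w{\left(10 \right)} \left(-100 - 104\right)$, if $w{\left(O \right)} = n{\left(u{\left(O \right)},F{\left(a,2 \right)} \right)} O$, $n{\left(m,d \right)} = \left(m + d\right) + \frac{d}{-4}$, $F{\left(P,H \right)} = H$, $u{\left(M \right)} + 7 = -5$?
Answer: $21420$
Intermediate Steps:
$u{\left(M \right)} = -12$ ($u{\left(M \right)} = -7 - 5 = -12$)
$n{\left(m,d \right)} = m + \frac{3 d}{4}$ ($n{\left(m,d \right)} = \left(d + m\right) + d \left(- \frac{1}{4}\right) = \left(d + m\right) - \frac{d}{4} = m + \frac{3 d}{4}$)
$w{\left(O \right)} = - \frac{21 O}{2}$ ($w{\left(O \right)} = \left(-12 + \frac{3}{4} \cdot 2\right) O = \left(-12 + \frac{3}{2}\right) O = - \frac{21 O}{2}$)
$w{\left(10 \right)} \left(-100 - 104\right) = \left(- \frac{21}{2}\right) 10 \left(-100 - 104\right) = \left(-105\right) \left(-204\right) = 21420$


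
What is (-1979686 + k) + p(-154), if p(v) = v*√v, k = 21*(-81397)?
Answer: -3689023 - 154*I*√154 ≈ -3.689e+6 - 1911.1*I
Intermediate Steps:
k = -1709337
p(v) = v^(3/2)
(-1979686 + k) + p(-154) = (-1979686 - 1709337) + (-154)^(3/2) = -3689023 - 154*I*√154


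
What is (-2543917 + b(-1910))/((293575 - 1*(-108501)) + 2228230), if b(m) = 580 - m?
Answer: -363061/375758 ≈ -0.96621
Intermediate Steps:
(-2543917 + b(-1910))/((293575 - 1*(-108501)) + 2228230) = (-2543917 + (580 - 1*(-1910)))/((293575 - 1*(-108501)) + 2228230) = (-2543917 + (580 + 1910))/((293575 + 108501) + 2228230) = (-2543917 + 2490)/(402076 + 2228230) = -2541427/2630306 = -2541427*1/2630306 = -363061/375758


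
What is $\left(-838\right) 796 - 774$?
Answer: $-667822$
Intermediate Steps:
$\left(-838\right) 796 - 774 = -667048 - 774 = -667822$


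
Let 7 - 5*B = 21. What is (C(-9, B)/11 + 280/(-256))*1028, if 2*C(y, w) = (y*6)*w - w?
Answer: 48573/8 ≈ 6071.6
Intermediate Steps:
B = -14/5 (B = 7/5 - 1/5*21 = 7/5 - 21/5 = -14/5 ≈ -2.8000)
C(y, w) = -w/2 + 3*w*y (C(y, w) = ((y*6)*w - w)/2 = ((6*y)*w - w)/2 = (6*w*y - w)/2 = (-w + 6*w*y)/2 = -w/2 + 3*w*y)
(C(-9, B)/11 + 280/(-256))*1028 = (((1/2)*(-14/5)*(-1 + 6*(-9)))/11 + 280/(-256))*1028 = (((1/2)*(-14/5)*(-1 - 54))*(1/11) + 280*(-1/256))*1028 = (((1/2)*(-14/5)*(-55))*(1/11) - 35/32)*1028 = (77*(1/11) - 35/32)*1028 = (7 - 35/32)*1028 = (189/32)*1028 = 48573/8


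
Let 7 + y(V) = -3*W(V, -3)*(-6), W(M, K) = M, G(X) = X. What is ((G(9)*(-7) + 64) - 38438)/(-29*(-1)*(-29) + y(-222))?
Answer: 5491/692 ≈ 7.9350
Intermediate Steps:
y(V) = -7 + 18*V (y(V) = -7 - 3*V*(-6) = -7 + 18*V)
((G(9)*(-7) + 64) - 38438)/(-29*(-1)*(-29) + y(-222)) = ((9*(-7) + 64) - 38438)/(-29*(-1)*(-29) + (-7 + 18*(-222))) = ((-63 + 64) - 38438)/(29*(-29) + (-7 - 3996)) = (1 - 38438)/(-841 - 4003) = -38437/(-4844) = -38437*(-1/4844) = 5491/692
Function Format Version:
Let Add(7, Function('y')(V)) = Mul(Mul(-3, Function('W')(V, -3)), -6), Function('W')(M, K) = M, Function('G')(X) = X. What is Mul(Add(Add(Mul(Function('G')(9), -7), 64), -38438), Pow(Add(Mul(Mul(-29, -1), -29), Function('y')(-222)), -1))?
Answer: Rational(5491, 692) ≈ 7.9350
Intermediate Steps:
Function('y')(V) = Add(-7, Mul(18, V)) (Function('y')(V) = Add(-7, Mul(Mul(-3, V), -6)) = Add(-7, Mul(18, V)))
Mul(Add(Add(Mul(Function('G')(9), -7), 64), -38438), Pow(Add(Mul(Mul(-29, -1), -29), Function('y')(-222)), -1)) = Mul(Add(Add(Mul(9, -7), 64), -38438), Pow(Add(Mul(Mul(-29, -1), -29), Add(-7, Mul(18, -222))), -1)) = Mul(Add(Add(-63, 64), -38438), Pow(Add(Mul(29, -29), Add(-7, -3996)), -1)) = Mul(Add(1, -38438), Pow(Add(-841, -4003), -1)) = Mul(-38437, Pow(-4844, -1)) = Mul(-38437, Rational(-1, 4844)) = Rational(5491, 692)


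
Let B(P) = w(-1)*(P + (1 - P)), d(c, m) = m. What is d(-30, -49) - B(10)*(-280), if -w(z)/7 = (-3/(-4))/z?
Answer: 1421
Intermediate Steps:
w(z) = -21/(4*z) (w(z) = -7*(-3/(-4))/z = -7*(-3*(-¼))/z = -21/(4*z))
B(P) = 21/4 (B(P) = (-21/4/(-1))*(P + (1 - P)) = -21/4*(-1)*1 = (21/4)*1 = 21/4)
d(-30, -49) - B(10)*(-280) = -49 - 21*(-280)/4 = -49 - 1*(-1470) = -49 + 1470 = 1421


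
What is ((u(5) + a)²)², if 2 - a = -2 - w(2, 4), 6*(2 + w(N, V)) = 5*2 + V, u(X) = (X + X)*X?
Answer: 705911761/81 ≈ 8.7150e+6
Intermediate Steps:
u(X) = 2*X² (u(X) = (2*X)*X = 2*X²)
w(N, V) = -⅓ + V/6 (w(N, V) = -2 + (5*2 + V)/6 = -2 + (10 + V)/6 = -2 + (5/3 + V/6) = -⅓ + V/6)
a = 13/3 (a = 2 - (-2 - (-⅓ + (⅙)*4)) = 2 - (-2 - (-⅓ + ⅔)) = 2 - (-2 - 1*⅓) = 2 - (-2 - ⅓) = 2 - 1*(-7/3) = 2 + 7/3 = 13/3 ≈ 4.3333)
((u(5) + a)²)² = ((2*5² + 13/3)²)² = ((2*25 + 13/3)²)² = ((50 + 13/3)²)² = ((163/3)²)² = (26569/9)² = 705911761/81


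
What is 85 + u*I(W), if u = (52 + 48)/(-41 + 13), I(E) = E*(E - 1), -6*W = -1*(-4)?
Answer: 5105/63 ≈ 81.032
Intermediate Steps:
W = -2/3 (W = -(-1)*(-4)/6 = -1/6*4 = -2/3 ≈ -0.66667)
I(E) = E*(-1 + E)
u = -25/7 (u = 100/(-28) = 100*(-1/28) = -25/7 ≈ -3.5714)
85 + u*I(W) = 85 - (-50)*(-1 - 2/3)/21 = 85 - (-50)*(-5)/(21*3) = 85 - 25/7*10/9 = 85 - 250/63 = 5105/63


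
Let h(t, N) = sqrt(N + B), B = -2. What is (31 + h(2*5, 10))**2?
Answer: 969 + 124*sqrt(2) ≈ 1144.4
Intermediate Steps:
h(t, N) = sqrt(-2 + N) (h(t, N) = sqrt(N - 2) = sqrt(-2 + N))
(31 + h(2*5, 10))**2 = (31 + sqrt(-2 + 10))**2 = (31 + sqrt(8))**2 = (31 + 2*sqrt(2))**2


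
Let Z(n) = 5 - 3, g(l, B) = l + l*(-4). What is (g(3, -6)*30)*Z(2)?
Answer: -540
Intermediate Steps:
g(l, B) = -3*l (g(l, B) = l - 4*l = -3*l)
Z(n) = 2
(g(3, -6)*30)*Z(2) = (-3*3*30)*2 = -9*30*2 = -270*2 = -540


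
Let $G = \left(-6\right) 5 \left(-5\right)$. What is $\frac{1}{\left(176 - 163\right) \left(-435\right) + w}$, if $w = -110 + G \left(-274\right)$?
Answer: $- \frac{1}{46865} \approx -2.1338 \cdot 10^{-5}$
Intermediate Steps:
$G = 150$ ($G = \left(-30\right) \left(-5\right) = 150$)
$w = -41210$ ($w = -110 + 150 \left(-274\right) = -110 - 41100 = -41210$)
$\frac{1}{\left(176 - 163\right) \left(-435\right) + w} = \frac{1}{\left(176 - 163\right) \left(-435\right) - 41210} = \frac{1}{13 \left(-435\right) - 41210} = \frac{1}{-5655 - 41210} = \frac{1}{-46865} = - \frac{1}{46865}$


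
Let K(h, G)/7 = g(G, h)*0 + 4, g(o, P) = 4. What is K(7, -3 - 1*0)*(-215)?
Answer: -6020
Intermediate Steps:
K(h, G) = 28 (K(h, G) = 7*(4*0 + 4) = 7*(0 + 4) = 7*4 = 28)
K(7, -3 - 1*0)*(-215) = 28*(-215) = -6020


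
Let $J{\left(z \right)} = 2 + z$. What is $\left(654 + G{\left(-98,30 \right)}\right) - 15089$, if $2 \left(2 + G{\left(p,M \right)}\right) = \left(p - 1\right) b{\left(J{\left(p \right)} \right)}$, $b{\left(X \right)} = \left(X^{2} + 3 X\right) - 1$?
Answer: $- \frac{912647}{2} \approx -4.5632 \cdot 10^{5}$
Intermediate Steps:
$b{\left(X \right)} = -1 + X^{2} + 3 X$
$G{\left(p,M \right)} = -2 + \frac{\left(-1 + p\right) \left(5 + \left(2 + p\right)^{2} + 3 p\right)}{2}$ ($G{\left(p,M \right)} = -2 + \frac{\left(p - 1\right) \left(-1 + \left(2 + p\right)^{2} + 3 \left(2 + p\right)\right)}{2} = -2 + \frac{\left(-1 + p\right) \left(-1 + \left(2 + p\right)^{2} + \left(6 + 3 p\right)\right)}{2} = -2 + \frac{\left(-1 + p\right) \left(5 + \left(2 + p\right)^{2} + 3 p\right)}{2}$)
$\left(654 + G{\left(-98,30 \right)}\right) - 15089 = \left(654 + \left(- \frac{13}{2} - 98 + \frac{\left(-98\right)^{3}}{2} + 3 \left(-98\right)^{2}\right)\right) - 15089 = \left(654 + \left(- \frac{13}{2} - 98 + \frac{1}{2} \left(-941192\right) + 3 \cdot 9604\right)\right) - 15089 = \left(654 - \frac{883777}{2}\right) - 15089 = - \frac{882469}{2} - 15089 = - \frac{912647}{2}$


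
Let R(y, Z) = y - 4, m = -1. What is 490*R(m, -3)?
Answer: -2450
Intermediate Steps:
R(y, Z) = -4 + y
490*R(m, -3) = 490*(-4 - 1) = 490*(-5) = -2450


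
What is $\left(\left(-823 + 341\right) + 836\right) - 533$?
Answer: $-179$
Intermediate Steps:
$\left(\left(-823 + 341\right) + 836\right) - 533 = \left(-482 + 836\right) - 533 = 354 - 533 = -179$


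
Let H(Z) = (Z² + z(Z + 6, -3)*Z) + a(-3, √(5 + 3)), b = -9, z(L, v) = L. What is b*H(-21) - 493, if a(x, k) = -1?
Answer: -7288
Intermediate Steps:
H(Z) = -1 + Z² + Z*(6 + Z) (H(Z) = (Z² + (Z + 6)*Z) - 1 = (Z² + (6 + Z)*Z) - 1 = (Z² + Z*(6 + Z)) - 1 = -1 + Z² + Z*(6 + Z))
b*H(-21) - 493 = -9*(-1 + (-21)² - 21*(6 - 21)) - 493 = -9*(-1 + 441 - 21*(-15)) - 493 = -9*(-1 + 441 + 315) - 493 = -9*755 - 493 = -6795 - 493 = -7288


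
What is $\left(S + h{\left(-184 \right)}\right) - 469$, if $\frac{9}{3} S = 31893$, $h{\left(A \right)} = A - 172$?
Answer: $9806$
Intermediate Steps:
$h{\left(A \right)} = -172 + A$
$S = 10631$ ($S = \frac{1}{3} \cdot 31893 = 10631$)
$\left(S + h{\left(-184 \right)}\right) - 469 = \left(10631 - 356\right) - 469 = 10275 - 469 = 9806$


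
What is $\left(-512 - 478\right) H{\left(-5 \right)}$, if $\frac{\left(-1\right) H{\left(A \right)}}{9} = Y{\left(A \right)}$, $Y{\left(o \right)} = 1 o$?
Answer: $-44550$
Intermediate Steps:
$Y{\left(o \right)} = o$
$H{\left(A \right)} = - 9 A$
$\left(-512 - 478\right) H{\left(-5 \right)} = \left(-512 - 478\right) \left(\left(-9\right) \left(-5\right)\right) = \left(-990\right) 45 = -44550$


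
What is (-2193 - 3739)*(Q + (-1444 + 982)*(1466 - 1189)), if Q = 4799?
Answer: 730674100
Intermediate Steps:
(-2193 - 3739)*(Q + (-1444 + 982)*(1466 - 1189)) = (-2193 - 3739)*(4799 + (-1444 + 982)*(1466 - 1189)) = -5932*(4799 - 462*277) = -5932*(4799 - 127974) = -5932*(-123175) = 730674100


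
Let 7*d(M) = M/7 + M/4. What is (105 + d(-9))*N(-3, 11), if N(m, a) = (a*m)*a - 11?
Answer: -3829947/98 ≈ -39081.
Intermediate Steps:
d(M) = 11*M/196 (d(M) = (M/7 + M/4)/7 = (11*M/28)/7 = 11*M/196)
N(m, a) = -11 + m*a**2 (N(m, a) = m*a**2 - 11 = -11 + m*a**2)
(105 + d(-9))*N(-3, 11) = (105 + (11/196)*(-9))*(-11 - 3*11**2) = (105 - 99/196)*(-11 - 3*121) = 20481*(-11 - 363)/196 = (20481/196)*(-374) = -3829947/98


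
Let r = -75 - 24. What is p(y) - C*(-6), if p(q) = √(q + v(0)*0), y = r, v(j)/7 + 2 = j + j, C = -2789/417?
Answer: -5578/139 + 3*I*√11 ≈ -40.13 + 9.9499*I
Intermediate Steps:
C = -2789/417 (C = -2789*1/417 = -2789/417 ≈ -6.6882)
r = -99
v(j) = -14 + 14*j (v(j) = -14 + 7*(j + j) = -14 + 7*(2*j) = -14 + 14*j)
y = -99
p(q) = √q (p(q) = √(q + (-14 + 14*0)*0) = √(q + (-14 + 0)*0) = √(q - 14*0) = √(q + 0) = √q)
p(y) - C*(-6) = √(-99) - (-2789)*(-6)/417 = 3*I*√11 - 1*5578/139 = 3*I*√11 - 5578/139 = -5578/139 + 3*I*√11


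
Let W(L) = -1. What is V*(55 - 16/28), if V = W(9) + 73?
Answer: 27432/7 ≈ 3918.9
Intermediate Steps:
V = 72 (V = -1 + 73 = 72)
V*(55 - 16/28) = 72*(55 - 16/28) = 72*(55 - 16*1/28) = 72*(55 - 4/7) = 72*(381/7) = 27432/7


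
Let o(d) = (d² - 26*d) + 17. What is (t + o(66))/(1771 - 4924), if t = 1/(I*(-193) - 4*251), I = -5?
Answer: -103622/122967 ≈ -0.84268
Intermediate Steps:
o(d) = 17 + d² - 26*d
t = -1/39 (t = 1/(-5*(-193) - 4*251) = 1/(965 - 1004) = 1/(-39) = -1/39 ≈ -0.025641)
(t + o(66))/(1771 - 4924) = (-1/39 + (17 + 66² - 26*66))/(1771 - 4924) = (-1/39 + (17 + 4356 - 1716))/(-3153) = (-1/39 + 2657)*(-1/3153) = (103622/39)*(-1/3153) = -103622/122967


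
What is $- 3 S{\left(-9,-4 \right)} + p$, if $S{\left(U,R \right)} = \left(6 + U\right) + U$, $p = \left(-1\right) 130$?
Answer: $-94$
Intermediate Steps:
$p = -130$
$S{\left(U,R \right)} = 6 + 2 U$
$- 3 S{\left(-9,-4 \right)} + p = - 3 \left(6 + 2 \left(-9\right)\right) - 130 = - 3 \left(6 - 18\right) - 130 = \left(-3\right) \left(-12\right) - 130 = 36 - 130 = -94$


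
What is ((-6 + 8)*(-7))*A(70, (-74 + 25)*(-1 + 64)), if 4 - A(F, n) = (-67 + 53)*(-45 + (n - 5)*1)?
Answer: 614796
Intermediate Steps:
A(F, n) = -696 + 14*n (A(F, n) = 4 - (-67 + 53)*(-45 + (n - 5)*1) = 4 - (-14)*(-45 + (-5 + n)*1) = 4 - (-14)*(-45 + (-5 + n)) = 4 - (-14)*(-50 + n) = 4 - (700 - 14*n) = 4 + (-700 + 14*n) = -696 + 14*n)
((-6 + 8)*(-7))*A(70, (-74 + 25)*(-1 + 64)) = ((-6 + 8)*(-7))*(-696 + 14*((-74 + 25)*(-1 + 64))) = (2*(-7))*(-696 + 14*(-49*63)) = -14*(-696 + 14*(-3087)) = -14*(-696 - 43218) = -14*(-43914) = 614796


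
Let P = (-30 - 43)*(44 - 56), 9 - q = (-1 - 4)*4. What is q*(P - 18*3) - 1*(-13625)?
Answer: 37463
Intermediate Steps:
q = 29 (q = 9 - (-1 - 4)*4 = 9 - (-5)*4 = 9 - 1*(-20) = 9 + 20 = 29)
P = 876 (P = -73*(-12) = 876)
q*(P - 18*3) - 1*(-13625) = 29*(876 - 18*3) - 1*(-13625) = 29*(876 - 54) + 13625 = 29*822 + 13625 = 23838 + 13625 = 37463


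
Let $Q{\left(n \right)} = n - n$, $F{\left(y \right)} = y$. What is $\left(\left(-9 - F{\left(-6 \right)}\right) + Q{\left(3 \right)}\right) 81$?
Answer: $-243$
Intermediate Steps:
$Q{\left(n \right)} = 0$
$\left(\left(-9 - F{\left(-6 \right)}\right) + Q{\left(3 \right)}\right) 81 = \left(\left(-9 - -6\right) + 0\right) 81 = \left(\left(-9 + 6\right) + 0\right) 81 = \left(-3 + 0\right) 81 = \left(-3\right) 81 = -243$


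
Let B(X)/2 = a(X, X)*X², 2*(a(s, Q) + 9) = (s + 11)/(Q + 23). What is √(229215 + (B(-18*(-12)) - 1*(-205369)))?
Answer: 2*I*√5153893034/239 ≈ 600.76*I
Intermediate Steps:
a(s, Q) = -9 + (11 + s)/(2*(23 + Q)) (a(s, Q) = -9 + ((s + 11)/(Q + 23))/2 = -9 + ((11 + s)/(23 + Q))/2 = -9 + (11 + s)/(2*(23 + Q)))
B(X) = X²*(-403 - 17*X)/(23 + X) (B(X) = 2*(((-403 + X - 18*X)/(2*(23 + X)))*X²) = 2*(((-403 - 17*X)/(2*(23 + X)))*X²) = 2*(X²*(-403 - 17*X)/(2*(23 + X))) = X²*(-403 - 17*X)/(23 + X))
√(229215 + (B(-18*(-12)) - 1*(-205369))) = √(229215 + ((-18*(-12))²*(-403 - (-306)*(-12))/(23 - 18*(-12)) - 1*(-205369))) = √(229215 + (216²*(-403 - 17*216)/(23 + 216) + 205369)) = √(229215 + (46656*(-403 - 3672)/239 + 205369)) = √(229215 + (46656*(1/239)*(-4075) + 205369)) = √(229215 + (-190123200/239 + 205369)) = √(229215 - 141040009/239) = √(-86257624/239) = 2*I*√5153893034/239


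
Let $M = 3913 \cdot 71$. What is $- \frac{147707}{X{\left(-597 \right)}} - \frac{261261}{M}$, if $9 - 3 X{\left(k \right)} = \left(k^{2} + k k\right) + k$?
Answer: $- \frac{230637413}{724794412} \approx -0.31821$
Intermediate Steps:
$X{\left(k \right)} = 3 - \frac{2 k^{2}}{3} - \frac{k}{3}$ ($X{\left(k \right)} = 3 - \frac{\left(k^{2} + k k\right) + k}{3} = 3 - \frac{\left(k^{2} + k^{2}\right) + k}{3} = 3 - \frac{2 k^{2} + k}{3} = 3 - \frac{k + 2 k^{2}}{3} = 3 - \left(\frac{k}{3} + \frac{2 k^{2}}{3}\right) = 3 - \frac{2 k^{2}}{3} - \frac{k}{3}$)
$M = 277823$
$- \frac{147707}{X{\left(-597 \right)}} - \frac{261261}{M} = - \frac{147707}{3 - \frac{2 \left(-597\right)^{2}}{3} - -199} - \frac{261261}{277823} = - \frac{147707}{3 - 237606 + 199} - \frac{2871}{3053} = - \frac{147707}{-237404} - \frac{2871}{3053} = \left(-147707\right) \left(- \frac{1}{237404}\right) - \frac{2871}{3053} = \frac{147707}{237404} - \frac{2871}{3053} = - \frac{230637413}{724794412}$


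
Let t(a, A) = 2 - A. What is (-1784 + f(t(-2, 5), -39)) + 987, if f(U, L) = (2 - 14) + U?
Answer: -812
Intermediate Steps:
f(U, L) = -12 + U
(-1784 + f(t(-2, 5), -39)) + 987 = (-1784 + (-12 + (2 - 1*5))) + 987 = (-1784 + (-12 + (2 - 5))) + 987 = (-1784 + (-12 - 3)) + 987 = (-1784 - 15) + 987 = -1799 + 987 = -812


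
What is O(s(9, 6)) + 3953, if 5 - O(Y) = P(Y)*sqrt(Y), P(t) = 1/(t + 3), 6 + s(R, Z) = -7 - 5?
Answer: 3958 + I*sqrt(2)/5 ≈ 3958.0 + 0.28284*I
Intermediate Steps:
s(R, Z) = -18 (s(R, Z) = -6 + (-7 - 5) = -6 - 12 = -18)
P(t) = 1/(3 + t)
O(Y) = 5 - sqrt(Y)/(3 + Y)
O(s(9, 6)) + 3953 = (15 - sqrt(-18) + 5*(-18))/(3 - 18) + 3953 = (15 - 3*I*sqrt(2) - 90)/(-15) + 3953 = -(15 - 3*I*sqrt(2) - 90)/15 + 3953 = -(-75 - 3*I*sqrt(2))/15 + 3953 = (5 + I*sqrt(2)/5) + 3953 = 3958 + I*sqrt(2)/5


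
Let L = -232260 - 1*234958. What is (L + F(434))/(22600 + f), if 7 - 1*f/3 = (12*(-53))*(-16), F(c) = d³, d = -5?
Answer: 467343/7907 ≈ 59.105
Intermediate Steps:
L = -467218 (L = -232260 - 234958 = -467218)
F(c) = -125 (F(c) = (-5)³ = -125)
f = -30507 (f = 21 - 3*12*(-53)*(-16) = 21 - (-1908)*(-16) = 21 - 3*10176 = 21 - 30528 = -30507)
(L + F(434))/(22600 + f) = (-467218 - 125)/(22600 - 30507) = -467343/(-7907) = -467343*(-1/7907) = 467343/7907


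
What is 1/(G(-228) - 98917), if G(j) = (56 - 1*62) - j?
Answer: -1/98695 ≈ -1.0132e-5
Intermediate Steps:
G(j) = -6 - j (G(j) = (56 - 62) - j = -6 - j)
1/(G(-228) - 98917) = 1/((-6 - 1*(-228)) - 98917) = 1/((-6 + 228) - 98917) = 1/(222 - 98917) = 1/(-98695) = -1/98695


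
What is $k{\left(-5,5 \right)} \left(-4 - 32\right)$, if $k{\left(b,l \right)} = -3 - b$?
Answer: $-72$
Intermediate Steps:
$k{\left(-5,5 \right)} \left(-4 - 32\right) = \left(-3 - -5\right) \left(-4 - 32\right) = \left(-3 + 5\right) \left(-36\right) = 2 \left(-36\right) = -72$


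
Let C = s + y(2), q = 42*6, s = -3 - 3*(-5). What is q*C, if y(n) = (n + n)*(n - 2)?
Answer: 3024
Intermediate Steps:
y(n) = 2*n*(-2 + n) (y(n) = (2*n)*(-2 + n) = 2*n*(-2 + n))
s = 12 (s = -3 + 15 = 12)
q = 252
C = 12 (C = 12 + 2*2*(-2 + 2) = 12 + 2*2*0 = 12 + 0 = 12)
q*C = 252*12 = 3024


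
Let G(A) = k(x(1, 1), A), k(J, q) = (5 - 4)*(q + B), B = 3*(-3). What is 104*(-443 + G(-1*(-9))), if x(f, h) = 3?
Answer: -46072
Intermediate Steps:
B = -9
k(J, q) = -9 + q (k(J, q) = (5 - 4)*(q - 9) = 1*(-9 + q) = -9 + q)
G(A) = -9 + A
104*(-443 + G(-1*(-9))) = 104*(-443 + (-9 - 1*(-9))) = 104*(-443 + (-9 + 9)) = 104*(-443 + 0) = 104*(-443) = -46072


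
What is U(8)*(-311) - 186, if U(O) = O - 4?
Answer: -1430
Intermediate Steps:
U(O) = -4 + O
U(8)*(-311) - 186 = (-4 + 8)*(-311) - 186 = 4*(-311) - 186 = -1244 - 186 = -1430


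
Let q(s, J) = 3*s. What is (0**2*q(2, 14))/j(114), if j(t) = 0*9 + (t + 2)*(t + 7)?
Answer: 0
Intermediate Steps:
j(t) = (2 + t)*(7 + t) (j(t) = 0 + (2 + t)*(7 + t) = (2 + t)*(7 + t))
(0**2*q(2, 14))/j(114) = (0**2*(3*2))/(14 + 114**2 + 9*114) = (0*6)/(14 + 12996 + 1026) = 0/14036 = 0*(1/14036) = 0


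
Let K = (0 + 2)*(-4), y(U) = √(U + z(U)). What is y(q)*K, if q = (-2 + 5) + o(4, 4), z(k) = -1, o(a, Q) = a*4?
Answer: -24*√2 ≈ -33.941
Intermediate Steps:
o(a, Q) = 4*a
q = 19 (q = (-2 + 5) + 4*4 = 3 + 16 = 19)
y(U) = √(-1 + U) (y(U) = √(U - 1) = √(-1 + U))
K = -8 (K = 2*(-4) = -8)
y(q)*K = √(-1 + 19)*(-8) = √18*(-8) = (3*√2)*(-8) = -24*√2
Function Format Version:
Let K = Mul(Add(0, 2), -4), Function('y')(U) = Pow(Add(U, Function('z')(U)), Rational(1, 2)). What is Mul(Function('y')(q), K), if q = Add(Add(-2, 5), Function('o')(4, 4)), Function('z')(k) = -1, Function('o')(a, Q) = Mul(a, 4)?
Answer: Mul(-24, Pow(2, Rational(1, 2))) ≈ -33.941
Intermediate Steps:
Function('o')(a, Q) = Mul(4, a)
q = 19 (q = Add(Add(-2, 5), Mul(4, 4)) = Add(3, 16) = 19)
Function('y')(U) = Pow(Add(-1, U), Rational(1, 2)) (Function('y')(U) = Pow(Add(U, -1), Rational(1, 2)) = Pow(Add(-1, U), Rational(1, 2)))
K = -8 (K = Mul(2, -4) = -8)
Mul(Function('y')(q), K) = Mul(Pow(Add(-1, 19), Rational(1, 2)), -8) = Mul(Pow(18, Rational(1, 2)), -8) = Mul(Mul(3, Pow(2, Rational(1, 2))), -8) = Mul(-24, Pow(2, Rational(1, 2)))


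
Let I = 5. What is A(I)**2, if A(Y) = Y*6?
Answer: 900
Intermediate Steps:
A(Y) = 6*Y
A(I)**2 = (6*5)**2 = 30**2 = 900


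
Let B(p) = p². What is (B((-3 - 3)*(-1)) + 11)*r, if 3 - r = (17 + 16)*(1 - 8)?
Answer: 10998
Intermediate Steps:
r = 234 (r = 3 - (17 + 16)*(1 - 8) = 3 - 33*(-7) = 3 - 1*(-231) = 3 + 231 = 234)
(B((-3 - 3)*(-1)) + 11)*r = (((-3 - 3)*(-1))² + 11)*234 = ((-6*(-1))² + 11)*234 = (6² + 11)*234 = (36 + 11)*234 = 47*234 = 10998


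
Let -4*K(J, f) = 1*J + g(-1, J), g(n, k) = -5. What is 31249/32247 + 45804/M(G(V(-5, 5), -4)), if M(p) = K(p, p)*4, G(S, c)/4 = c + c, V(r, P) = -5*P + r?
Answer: 1478197801/1193139 ≈ 1238.9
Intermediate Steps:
V(r, P) = r - 5*P
K(J, f) = 5/4 - J/4 (K(J, f) = -(1*J - 5)/4 = -(J - 5)/4 = -(-5 + J)/4 = 5/4 - J/4)
G(S, c) = 8*c (G(S, c) = 4*(c + c) = 4*(2*c) = 8*c)
M(p) = 5 - p (M(p) = (5/4 - p/4)*4 = 5 - p)
31249/32247 + 45804/M(G(V(-5, 5), -4)) = 31249/32247 + 45804/(5 - 8*(-4)) = 31249*(1/32247) + 45804/(5 - 1*(-32)) = 31249/32247 + 45804/(5 + 32) = 31249/32247 + 45804/37 = 1478197801/1193139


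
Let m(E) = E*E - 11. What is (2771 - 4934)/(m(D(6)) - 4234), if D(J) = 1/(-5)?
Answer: 54075/106124 ≈ 0.50955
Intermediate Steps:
D(J) = -⅕
m(E) = -11 + E² (m(E) = E² - 11 = -11 + E²)
(2771 - 4934)/(m(D(6)) - 4234) = (2771 - 4934)/((-11 + (-⅕)²) - 4234) = -2163/((-11 + 1/25) - 4234) = -2163/(-274/25 - 4234) = -2163/(-106124/25) = -2163*(-25/106124) = 54075/106124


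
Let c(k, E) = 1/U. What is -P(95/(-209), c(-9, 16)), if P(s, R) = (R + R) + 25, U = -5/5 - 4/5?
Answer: -215/9 ≈ -23.889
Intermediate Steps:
U = -9/5 (U = -5*1/5 - 4*1/5 = -1 - 4/5 = -9/5 ≈ -1.8000)
c(k, E) = -5/9 (c(k, E) = 1/(-9/5) = -5/9)
P(s, R) = 25 + 2*R (P(s, R) = 2*R + 25 = 25 + 2*R)
-P(95/(-209), c(-9, 16)) = -(25 + 2*(-5/9)) = -(25 - 10/9) = -1*215/9 = -215/9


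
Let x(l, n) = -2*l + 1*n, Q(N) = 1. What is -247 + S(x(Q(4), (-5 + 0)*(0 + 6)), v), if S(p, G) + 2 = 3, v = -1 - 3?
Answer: -246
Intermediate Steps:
x(l, n) = n - 2*l (x(l, n) = -2*l + n = n - 2*l)
v = -4
S(p, G) = 1 (S(p, G) = -2 + 3 = 1)
-247 + S(x(Q(4), (-5 + 0)*(0 + 6)), v) = -247 + 1 = -246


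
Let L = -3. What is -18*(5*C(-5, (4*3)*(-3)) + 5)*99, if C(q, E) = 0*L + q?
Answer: 35640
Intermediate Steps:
C(q, E) = q (C(q, E) = 0*(-3) + q = 0 + q = q)
-18*(5*C(-5, (4*3)*(-3)) + 5)*99 = -18*(5*(-5) + 5)*99 = -18*(-25 + 5)*99 = -18*(-20)*99 = 360*99 = 35640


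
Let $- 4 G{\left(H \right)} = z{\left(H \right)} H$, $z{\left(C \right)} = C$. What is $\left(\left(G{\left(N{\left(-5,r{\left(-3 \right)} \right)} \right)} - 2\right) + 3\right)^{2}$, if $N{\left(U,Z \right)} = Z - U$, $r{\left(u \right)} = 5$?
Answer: $576$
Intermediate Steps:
$G{\left(H \right)} = - \frac{H^{2}}{4}$ ($G{\left(H \right)} = - \frac{H H}{4} = - \frac{H^{2}}{4}$)
$\left(\left(G{\left(N{\left(-5,r{\left(-3 \right)} \right)} \right)} - 2\right) + 3\right)^{2} = \left(\left(- \frac{\left(5 - -5\right)^{2}}{4} - 2\right) + 3\right)^{2} = \left(\left(- \frac{\left(5 + 5\right)^{2}}{4} - 2\right) + 3\right)^{2} = \left(\left(- \frac{10^{2}}{4} - 2\right) + 3\right)^{2} = \left(\left(\left(- \frac{1}{4}\right) 100 - 2\right) + 3\right)^{2} = \left(\left(-25 - 2\right) + 3\right)^{2} = \left(-27 + 3\right)^{2} = \left(-24\right)^{2} = 576$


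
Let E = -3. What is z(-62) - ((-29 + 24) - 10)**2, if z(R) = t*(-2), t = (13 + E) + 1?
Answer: -247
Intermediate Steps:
t = 11 (t = (13 - 3) + 1 = 10 + 1 = 11)
z(R) = -22 (z(R) = 11*(-2) = -22)
z(-62) - ((-29 + 24) - 10)**2 = -22 - ((-29 + 24) - 10)**2 = -22 - (-5 - 10)**2 = -22 - 1*(-15)**2 = -22 - 1*225 = -22 - 225 = -247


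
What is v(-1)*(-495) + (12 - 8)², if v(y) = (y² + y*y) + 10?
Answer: -5924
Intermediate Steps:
v(y) = 10 + 2*y² (v(y) = (y² + y²) + 10 = 2*y² + 10 = 10 + 2*y²)
v(-1)*(-495) + (12 - 8)² = (10 + 2*(-1)²)*(-495) + (12 - 8)² = (10 + 2*1)*(-495) + 4² = (10 + 2)*(-495) + 16 = 12*(-495) + 16 = -5940 + 16 = -5924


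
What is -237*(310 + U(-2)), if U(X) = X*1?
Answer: -72996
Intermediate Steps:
U(X) = X
-237*(310 + U(-2)) = -237*(310 - 2) = -237*308 = -72996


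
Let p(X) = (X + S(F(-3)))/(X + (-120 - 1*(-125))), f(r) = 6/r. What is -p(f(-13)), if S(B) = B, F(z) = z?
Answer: 45/59 ≈ 0.76271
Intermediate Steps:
p(X) = (-3 + X)/(5 + X) (p(X) = (X - 3)/(X + (-120 - 1*(-125))) = (-3 + X)/(X + (-120 + 125)) = (-3 + X)/(X + 5) = (-3 + X)/(5 + X))
-p(f(-13)) = -(-3 + 6/(-13))/(5 + 6/(-13)) = -(-3 + 6*(-1/13))/(5 + 6*(-1/13)) = -(-3 - 6/13)/(5 - 6/13) = -(-45)/(59/13*13) = -13*(-45)/(59*13) = -1*(-45/59) = 45/59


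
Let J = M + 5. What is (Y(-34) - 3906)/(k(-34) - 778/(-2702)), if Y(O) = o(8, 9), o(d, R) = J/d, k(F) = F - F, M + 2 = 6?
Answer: -42203889/3112 ≈ -13562.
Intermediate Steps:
M = 4 (M = -2 + 6 = 4)
J = 9 (J = 4 + 5 = 9)
k(F) = 0
o(d, R) = 9/d
Y(O) = 9/8
(Y(-34) - 3906)/(k(-34) - 778/(-2702)) = (9/8 - 3906)/(0 - 778/(-2702)) = -31239/(8*(0 - 778*(-1/2702))) = -31239/(8*(0 + 389/1351)) = -31239/(8*389/1351) = -31239/8*1351/389 = -42203889/3112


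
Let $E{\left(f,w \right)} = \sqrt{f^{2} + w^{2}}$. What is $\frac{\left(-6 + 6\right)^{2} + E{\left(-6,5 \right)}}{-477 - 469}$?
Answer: $- \frac{\sqrt{61}}{946} \approx -0.0082561$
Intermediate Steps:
$\frac{\left(-6 + 6\right)^{2} + E{\left(-6,5 \right)}}{-477 - 469} = \frac{\left(-6 + 6\right)^{2} + \sqrt{\left(-6\right)^{2} + 5^{2}}}{-477 - 469} = \frac{0^{2} + \sqrt{36 + 25}}{-946} = \left(0 + \sqrt{61}\right) \left(- \frac{1}{946}\right) = \sqrt{61} \left(- \frac{1}{946}\right) = - \frac{\sqrt{61}}{946}$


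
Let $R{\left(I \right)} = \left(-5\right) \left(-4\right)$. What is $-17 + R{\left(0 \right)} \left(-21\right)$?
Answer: $-437$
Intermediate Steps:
$R{\left(I \right)} = 20$
$-17 + R{\left(0 \right)} \left(-21\right) = -17 + 20 \left(-21\right) = -17 - 420 = -437$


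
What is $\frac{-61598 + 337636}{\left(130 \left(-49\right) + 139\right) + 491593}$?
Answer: $\frac{138019}{242681} \approx 0.56873$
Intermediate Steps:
$\frac{-61598 + 337636}{\left(130 \left(-49\right) + 139\right) + 491593} = \frac{276038}{\left(-6370 + 139\right) + 491593} = \frac{276038}{-6231 + 491593} = \frac{276038}{485362} = 276038 \cdot \frac{1}{485362} = \frac{138019}{242681}$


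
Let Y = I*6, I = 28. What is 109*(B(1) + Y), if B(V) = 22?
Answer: 20710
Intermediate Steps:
Y = 168 (Y = 28*6 = 168)
109*(B(1) + Y) = 109*(22 + 168) = 109*190 = 20710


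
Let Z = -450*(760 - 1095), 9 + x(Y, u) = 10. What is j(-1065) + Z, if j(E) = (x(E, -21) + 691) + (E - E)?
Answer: 151442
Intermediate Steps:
x(Y, u) = 1 (x(Y, u) = -9 + 10 = 1)
j(E) = 692 (j(E) = (1 + 691) + (E - E) = 692 + 0 = 692)
Z = 150750 (Z = -450*(-335) = 150750)
j(-1065) + Z = 692 + 150750 = 151442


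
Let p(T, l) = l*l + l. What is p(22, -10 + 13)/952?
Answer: 3/238 ≈ 0.012605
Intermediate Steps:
p(T, l) = l + l² (p(T, l) = l² + l = l + l²)
p(22, -10 + 13)/952 = ((-10 + 13)*(1 + (-10 + 13)))/952 = (3*(1 + 3))*(1/952) = (3*4)*(1/952) = 12*(1/952) = 3/238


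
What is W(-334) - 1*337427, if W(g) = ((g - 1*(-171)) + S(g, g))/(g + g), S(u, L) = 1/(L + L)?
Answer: -150567916763/446224 ≈ -3.3743e+5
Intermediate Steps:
S(u, L) = 1/(2*L)
W(g) = (171 + g + 1/(2*g))/(2*g) (W(g) = ((g - 1*(-171)) + 1/(2*g))/(g + g) = ((g + 171) + 1/(2*g))/((2*g)) = ((171 + g) + 1/(2*g))*(1/(2*g)) = (171 + g + 1/(2*g))*(1/(2*g)) = (171 + g + 1/(2*g))/(2*g))
W(-334) - 1*337427 = (¼)*(1 + 2*(-334)*(171 - 334))/(-334)² - 1*337427 = (¼)*(1/111556)*(1 + 2*(-334)*(-163)) - 337427 = (¼)*(1/111556)*(1 + 108884) - 337427 = (¼)*(1/111556)*108885 - 337427 = 108885/446224 - 337427 = -150567916763/446224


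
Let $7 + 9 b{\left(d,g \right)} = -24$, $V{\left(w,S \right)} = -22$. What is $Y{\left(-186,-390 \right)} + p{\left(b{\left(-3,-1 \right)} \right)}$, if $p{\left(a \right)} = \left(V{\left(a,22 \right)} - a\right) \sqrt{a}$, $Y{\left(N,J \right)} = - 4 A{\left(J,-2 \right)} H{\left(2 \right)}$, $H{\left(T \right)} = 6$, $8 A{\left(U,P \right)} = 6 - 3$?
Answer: $-9 - \frac{167 i \sqrt{31}}{27} \approx -9.0 - 34.438 i$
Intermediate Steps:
$A{\left(U,P \right)} = \frac{3}{8}$ ($A{\left(U,P \right)} = \frac{6 - 3}{8} = \frac{1}{8} \cdot 3 = \frac{3}{8}$)
$b{\left(d,g \right)} = - \frac{31}{9}$ ($b{\left(d,g \right)} = - \frac{7}{9} + \frac{1}{9} \left(-24\right) = - \frac{7}{9} - \frac{8}{3} = - \frac{31}{9}$)
$Y{\left(N,J \right)} = -9$ ($Y{\left(N,J \right)} = \left(-4\right) \frac{3}{8} \cdot 6 = \left(- \frac{3}{2}\right) 6 = -9$)
$p{\left(a \right)} = \sqrt{a} \left(-22 - a\right)$ ($p{\left(a \right)} = \left(-22 - a\right) \sqrt{a} = \sqrt{a} \left(-22 - a\right)$)
$Y{\left(-186,-390 \right)} + p{\left(b{\left(-3,-1 \right)} \right)} = -9 + \sqrt{- \frac{31}{9}} \left(-22 - - \frac{31}{9}\right) = -9 + \frac{i \sqrt{31}}{3} \left(-22 + \frac{31}{9}\right) = -9 + \frac{i \sqrt{31}}{3} \left(- \frac{167}{9}\right) = -9 - \frac{167 i \sqrt{31}}{27}$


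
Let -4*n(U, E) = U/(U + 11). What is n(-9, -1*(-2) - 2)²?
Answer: 81/64 ≈ 1.2656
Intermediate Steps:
n(U, E) = -U/(4*(11 + U)) (n(U, E) = -U/(4*(U + 11)) = -U/(4*(11 + U)))
n(-9, -1*(-2) - 2)² = (-1*(-9)/(44 + 4*(-9)))² = (-1*(-9)/(44 - 36))² = (-1*(-9)/8)² = (-1*(-9)*⅛)² = (9/8)² = 81/64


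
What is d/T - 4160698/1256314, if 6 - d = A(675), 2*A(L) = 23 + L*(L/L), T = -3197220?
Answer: -6651117971929/2008356123540 ≈ -3.3117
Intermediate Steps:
A(L) = 23/2 + L/2 (A(L) = (23 + L*(L/L))/2 = (23 + L*1)/2 = (23 + L)/2 = 23/2 + L/2)
d = -343 (d = 6 - (23/2 + (½)*675) = 6 - (23/2 + 675/2) = 6 - 1*349 = 6 - 349 = -343)
d/T - 4160698/1256314 = -343/(-3197220) - 4160698/1256314 = -343*(-1/3197220) - 4160698*1/1256314 = 343/3197220 - 2080349/628157 = -6651117971929/2008356123540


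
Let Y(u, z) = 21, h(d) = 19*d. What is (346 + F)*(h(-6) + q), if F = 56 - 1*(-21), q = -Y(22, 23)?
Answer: -57105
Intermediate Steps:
q = -21 (q = -1*21 = -21)
F = 77 (F = 56 + 21 = 77)
(346 + F)*(h(-6) + q) = (346 + 77)*(19*(-6) - 21) = 423*(-114 - 21) = 423*(-135) = -57105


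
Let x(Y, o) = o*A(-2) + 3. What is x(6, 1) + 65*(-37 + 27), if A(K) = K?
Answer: -649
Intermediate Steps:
x(Y, o) = 3 - 2*o (x(Y, o) = o*(-2) + 3 = -2*o + 3 = 3 - 2*o)
x(6, 1) + 65*(-37 + 27) = (3 - 2*1) + 65*(-37 + 27) = (3 - 2) + 65*(-10) = 1 - 650 = -649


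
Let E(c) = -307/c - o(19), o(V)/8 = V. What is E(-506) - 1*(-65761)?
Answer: 33198461/506 ≈ 65610.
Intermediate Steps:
o(V) = 8*V
E(c) = -152 - 307/c (E(c) = -307/c - 8*19 = -307/c - 1*152 = -307/c - 152 = -152 - 307/c)
E(-506) - 1*(-65761) = (-152 - 307/(-506)) - 1*(-65761) = (-152 - 307*(-1/506)) + 65761 = (-152 + 307/506) + 65761 = -76605/506 + 65761 = 33198461/506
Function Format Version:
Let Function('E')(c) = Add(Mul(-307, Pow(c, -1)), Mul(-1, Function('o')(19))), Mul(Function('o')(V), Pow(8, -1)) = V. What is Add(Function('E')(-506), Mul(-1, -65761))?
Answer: Rational(33198461, 506) ≈ 65610.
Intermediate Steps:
Function('o')(V) = Mul(8, V)
Function('E')(c) = Add(-152, Mul(-307, Pow(c, -1))) (Function('E')(c) = Add(Mul(-307, Pow(c, -1)), Mul(-1, Mul(8, 19))) = Add(Mul(-307, Pow(c, -1)), Mul(-1, 152)) = Add(Mul(-307, Pow(c, -1)), -152) = Add(-152, Mul(-307, Pow(c, -1))))
Add(Function('E')(-506), Mul(-1, -65761)) = Add(Add(-152, Mul(-307, Pow(-506, -1))), Mul(-1, -65761)) = Add(Add(-152, Mul(-307, Rational(-1, 506))), 65761) = Add(Add(-152, Rational(307, 506)), 65761) = Add(Rational(-76605, 506), 65761) = Rational(33198461, 506)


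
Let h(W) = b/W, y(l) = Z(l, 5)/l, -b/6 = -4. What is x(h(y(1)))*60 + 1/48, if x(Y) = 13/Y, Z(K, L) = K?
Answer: 1561/48 ≈ 32.521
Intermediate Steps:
b = 24 (b = -6*(-4) = 24)
y(l) = 1 (y(l) = l/l = 1)
h(W) = 24/W
x(h(y(1)))*60 + 1/48 = (13/((24/1)))*60 + 1/48 = (13/((24*1)))*60 + 1/48 = (13/24)*60 + 1/48 = 65/2 + 1/48 = 1561/48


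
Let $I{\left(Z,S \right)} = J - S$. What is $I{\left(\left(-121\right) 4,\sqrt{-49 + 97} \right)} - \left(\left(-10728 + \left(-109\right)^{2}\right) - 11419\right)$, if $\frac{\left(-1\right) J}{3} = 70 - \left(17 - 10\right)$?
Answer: $10077 - 4 \sqrt{3} \approx 10070.0$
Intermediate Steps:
$J = -189$ ($J = - 3 \left(70 - \left(17 - 10\right)\right) = - 3 \left(70 - 7\right) = \left(-3\right) 63 = -189$)
$I{\left(Z,S \right)} = -189 - S$
$I{\left(\left(-121\right) 4,\sqrt{-49 + 97} \right)} - \left(\left(-10728 + \left(-109\right)^{2}\right) - 11419\right) = \left(-189 - \sqrt{-49 + 97}\right) - \left(\left(-10728 + \left(-109\right)^{2}\right) - 11419\right) = \left(-189 - \sqrt{48}\right) - \left(\left(-10728 + 11881\right) - 11419\right) = \left(-189 - 4 \sqrt{3}\right) - \left(1153 - 11419\right) = \left(-189 - 4 \sqrt{3}\right) - -10266 = \left(-189 - 4 \sqrt{3}\right) + 10266 = 10077 - 4 \sqrt{3}$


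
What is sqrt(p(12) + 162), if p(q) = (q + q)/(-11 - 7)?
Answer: sqrt(1446)/3 ≈ 12.675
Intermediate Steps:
p(q) = -q/9 (p(q) = (2*q)/(-18) = (2*q)*(-1/18) = -q/9)
sqrt(p(12) + 162) = sqrt(-1/9*12 + 162) = sqrt(-4/3 + 162) = sqrt(482/3) = sqrt(1446)/3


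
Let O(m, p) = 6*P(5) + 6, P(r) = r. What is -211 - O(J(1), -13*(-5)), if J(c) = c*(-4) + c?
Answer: -247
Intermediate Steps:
J(c) = -3*c (J(c) = -4*c + c = -3*c)
O(m, p) = 36 (O(m, p) = 6*5 + 6 = 30 + 6 = 36)
-211 - O(J(1), -13*(-5)) = -211 - 1*36 = -211 - 36 = -247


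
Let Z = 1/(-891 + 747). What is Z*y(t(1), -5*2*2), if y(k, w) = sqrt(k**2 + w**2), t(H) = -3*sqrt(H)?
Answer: -sqrt(409)/144 ≈ -0.14044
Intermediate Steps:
Z = -1/144 (Z = 1/(-144) = -1/144 ≈ -0.0069444)
Z*y(t(1), -5*2*2) = -sqrt((-3*sqrt(1))**2 + (-5*2*2)**2)/144 = -sqrt((-3*1)**2 + (-10*2)**2)/144 = -sqrt((-3)**2 + (-20)**2)/144 = -sqrt(9 + 400)/144 = -sqrt(409)/144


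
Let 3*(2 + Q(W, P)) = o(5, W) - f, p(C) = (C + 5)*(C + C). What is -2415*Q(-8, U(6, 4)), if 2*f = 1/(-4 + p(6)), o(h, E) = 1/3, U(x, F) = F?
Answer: 3505775/768 ≈ 4564.8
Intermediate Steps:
o(h, E) = ⅓
p(C) = 2*C*(5 + C) (p(C) = (5 + C)*(2*C) = 2*C*(5 + C))
f = 1/256 (f = 1/(2*(-4 + 2*6*(5 + 6))) = 1/(2*(-4 + 2*6*11)) = 1/(2*(-4 + 132)) = (½)/128 = (½)*(1/128) = 1/256 ≈ 0.0039063)
Q(W, P) = -4355/2304 (Q(W, P) = -2 + (⅓ - 1*1/256)/3 = -2 + (⅓ - 1/256)/3 = -2 + (⅓)*(253/768) = -2 + 253/2304 = -4355/2304)
-2415*Q(-8, U(6, 4)) = -2415*(-4355/2304) = 3505775/768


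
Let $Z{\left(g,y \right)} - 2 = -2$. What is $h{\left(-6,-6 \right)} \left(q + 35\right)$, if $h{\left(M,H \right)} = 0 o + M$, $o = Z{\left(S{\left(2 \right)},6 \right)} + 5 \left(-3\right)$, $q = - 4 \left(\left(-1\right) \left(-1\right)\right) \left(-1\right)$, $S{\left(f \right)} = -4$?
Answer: $-234$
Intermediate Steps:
$Z{\left(g,y \right)} = 0$ ($Z{\left(g,y \right)} = 2 - 2 = 0$)
$q = 4$ ($q = \left(-4\right) 1 \left(-1\right) = \left(-4\right) \left(-1\right) = 4$)
$o = -15$ ($o = 0 + 5 \left(-3\right) = 0 - 15 = -15$)
$h{\left(M,H \right)} = M$ ($h{\left(M,H \right)} = 0 \left(-15\right) + M = 0 + M = M$)
$h{\left(-6,-6 \right)} \left(q + 35\right) = - 6 \left(4 + 35\right) = \left(-6\right) 39 = -234$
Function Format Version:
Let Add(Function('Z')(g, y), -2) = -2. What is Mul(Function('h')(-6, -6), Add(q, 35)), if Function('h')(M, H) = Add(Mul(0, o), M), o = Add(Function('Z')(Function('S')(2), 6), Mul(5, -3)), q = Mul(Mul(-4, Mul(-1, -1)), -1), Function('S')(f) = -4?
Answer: -234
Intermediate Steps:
Function('Z')(g, y) = 0 (Function('Z')(g, y) = Add(2, -2) = 0)
q = 4 (q = Mul(Mul(-4, 1), -1) = Mul(-4, -1) = 4)
o = -15 (o = Add(0, Mul(5, -3)) = Add(0, -15) = -15)
Function('h')(M, H) = M (Function('h')(M, H) = Add(Mul(0, -15), M) = Add(0, M) = M)
Mul(Function('h')(-6, -6), Add(q, 35)) = Mul(-6, Add(4, 35)) = Mul(-6, 39) = -234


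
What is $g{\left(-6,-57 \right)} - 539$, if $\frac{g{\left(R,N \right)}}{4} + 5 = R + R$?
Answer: $-607$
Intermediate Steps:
$g{\left(R,N \right)} = -20 + 8 R$ ($g{\left(R,N \right)} = -20 + 4 \left(R + R\right) = -20 + 4 \cdot 2 R = -20 + 8 R$)
$g{\left(-6,-57 \right)} - 539 = \left(-20 + 8 \left(-6\right)\right) - 539 = \left(-20 - 48\right) - 539 = -68 - 539 = -607$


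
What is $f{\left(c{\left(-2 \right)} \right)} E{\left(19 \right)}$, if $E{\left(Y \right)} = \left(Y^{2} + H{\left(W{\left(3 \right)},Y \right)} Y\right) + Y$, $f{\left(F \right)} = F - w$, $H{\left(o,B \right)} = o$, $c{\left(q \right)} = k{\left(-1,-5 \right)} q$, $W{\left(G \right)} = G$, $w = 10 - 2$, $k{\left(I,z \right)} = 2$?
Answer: $-5244$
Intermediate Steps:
$w = 8$ ($w = 10 - 2 = 8$)
$c{\left(q \right)} = 2 q$
$f{\left(F \right)} = -8 + F$ ($f{\left(F \right)} = F - 8 = -8 + F$)
$E{\left(Y \right)} = Y^{2} + 4 Y$ ($E{\left(Y \right)} = \left(Y^{2} + 3 Y\right) + Y = Y^{2} + 4 Y$)
$f{\left(c{\left(-2 \right)} \right)} E{\left(19 \right)} = \left(-8 + 2 \left(-2\right)\right) 19 \left(4 + 19\right) = \left(-8 - 4\right) 19 \cdot 23 = \left(-12\right) 437 = -5244$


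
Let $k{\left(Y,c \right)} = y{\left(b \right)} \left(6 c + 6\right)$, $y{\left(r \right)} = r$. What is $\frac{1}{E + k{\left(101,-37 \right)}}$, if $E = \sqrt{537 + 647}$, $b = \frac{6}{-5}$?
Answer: $\frac{405}{103126} - \frac{25 \sqrt{74}}{412504} \approx 0.0034059$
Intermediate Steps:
$b = - \frac{6}{5}$ ($b = 6 \left(- \frac{1}{5}\right) = - \frac{6}{5} \approx -1.2$)
$k{\left(Y,c \right)} = - \frac{36}{5} - \frac{36 c}{5}$ ($k{\left(Y,c \right)} = - \frac{6 \left(6 c + 6\right)}{5} = - \frac{6 \left(6 + 6 c\right)}{5} = - \frac{36}{5} - \frac{36 c}{5}$)
$E = 4 \sqrt{74}$ ($E = \sqrt{1184} = 4 \sqrt{74} \approx 34.409$)
$\frac{1}{E + k{\left(101,-37 \right)}} = \frac{1}{4 \sqrt{74} - - \frac{1296}{5}} = \frac{1}{4 \sqrt{74} + \left(- \frac{36}{5} + \frac{1332}{5}\right)} = \frac{1}{4 \sqrt{74} + \frac{1296}{5}} = \frac{1}{\frac{1296}{5} + 4 \sqrt{74}}$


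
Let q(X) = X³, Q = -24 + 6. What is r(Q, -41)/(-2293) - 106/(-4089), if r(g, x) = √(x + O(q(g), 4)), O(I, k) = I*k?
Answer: 106/4089 - I*√23369/2293 ≈ 0.025923 - 0.066668*I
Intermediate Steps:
Q = -18
r(g, x) = √(x + 4*g³) (r(g, x) = √(x + g³*4) = √(x + 4*g³))
r(Q, -41)/(-2293) - 106/(-4089) = √(-41 + 4*(-18)³)/(-2293) - 106/(-4089) = √(-41 + 4*(-5832))*(-1/2293) - 106*(-1/4089) = √(-41 - 23328)*(-1/2293) + 106/4089 = √(-23369)*(-1/2293) + 106/4089 = (I*√23369)*(-1/2293) + 106/4089 = -I*√23369/2293 + 106/4089 = 106/4089 - I*√23369/2293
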